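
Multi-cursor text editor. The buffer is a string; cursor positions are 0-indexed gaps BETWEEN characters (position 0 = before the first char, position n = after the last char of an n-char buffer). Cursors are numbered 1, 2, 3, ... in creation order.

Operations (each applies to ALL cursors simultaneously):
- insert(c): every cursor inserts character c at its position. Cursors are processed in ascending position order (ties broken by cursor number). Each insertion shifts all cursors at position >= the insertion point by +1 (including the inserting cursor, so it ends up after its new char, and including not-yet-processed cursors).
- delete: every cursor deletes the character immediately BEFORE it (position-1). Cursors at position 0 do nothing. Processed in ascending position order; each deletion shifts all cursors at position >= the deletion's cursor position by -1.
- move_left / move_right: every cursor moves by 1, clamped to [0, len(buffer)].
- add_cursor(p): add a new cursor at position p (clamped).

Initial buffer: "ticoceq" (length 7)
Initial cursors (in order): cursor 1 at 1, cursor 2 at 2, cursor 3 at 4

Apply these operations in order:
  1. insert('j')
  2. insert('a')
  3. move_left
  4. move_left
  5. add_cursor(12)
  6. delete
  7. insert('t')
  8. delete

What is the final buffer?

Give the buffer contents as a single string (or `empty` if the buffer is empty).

After op 1 (insert('j')): buffer="tjijcojceq" (len 10), cursors c1@2 c2@4 c3@7, authorship .1.2..3...
After op 2 (insert('a')): buffer="tjaijacojaceq" (len 13), cursors c1@3 c2@6 c3@10, authorship .11.22..33...
After op 3 (move_left): buffer="tjaijacojaceq" (len 13), cursors c1@2 c2@5 c3@9, authorship .11.22..33...
After op 4 (move_left): buffer="tjaijacojaceq" (len 13), cursors c1@1 c2@4 c3@8, authorship .11.22..33...
After op 5 (add_cursor(12)): buffer="tjaijacojaceq" (len 13), cursors c1@1 c2@4 c3@8 c4@12, authorship .11.22..33...
After op 6 (delete): buffer="jajacjacq" (len 9), cursors c1@0 c2@2 c3@5 c4@8, authorship 1122.33..
After op 7 (insert('t')): buffer="tjatjactjactq" (len 13), cursors c1@1 c2@4 c3@8 c4@12, authorship 111222.333.4.
After op 8 (delete): buffer="jajacjacq" (len 9), cursors c1@0 c2@2 c3@5 c4@8, authorship 1122.33..

Answer: jajacjacq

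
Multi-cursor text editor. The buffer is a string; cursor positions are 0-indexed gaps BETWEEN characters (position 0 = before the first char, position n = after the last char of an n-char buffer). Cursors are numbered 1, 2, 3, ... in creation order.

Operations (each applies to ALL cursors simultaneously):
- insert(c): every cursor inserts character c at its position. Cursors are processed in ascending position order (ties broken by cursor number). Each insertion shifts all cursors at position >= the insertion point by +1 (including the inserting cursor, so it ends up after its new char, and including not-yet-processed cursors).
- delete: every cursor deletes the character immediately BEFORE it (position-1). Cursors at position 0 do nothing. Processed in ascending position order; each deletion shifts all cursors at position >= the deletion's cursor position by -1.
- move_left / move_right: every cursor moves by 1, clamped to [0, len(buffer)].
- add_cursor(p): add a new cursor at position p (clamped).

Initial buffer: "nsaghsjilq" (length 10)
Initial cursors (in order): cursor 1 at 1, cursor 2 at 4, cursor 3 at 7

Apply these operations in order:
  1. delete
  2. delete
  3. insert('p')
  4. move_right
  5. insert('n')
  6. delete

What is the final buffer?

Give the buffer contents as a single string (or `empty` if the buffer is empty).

After op 1 (delete): buffer="sahsilq" (len 7), cursors c1@0 c2@2 c3@4, authorship .......
After op 2 (delete): buffer="shilq" (len 5), cursors c1@0 c2@1 c3@2, authorship .....
After op 3 (insert('p')): buffer="psphpilq" (len 8), cursors c1@1 c2@3 c3@5, authorship 1.2.3...
After op 4 (move_right): buffer="psphpilq" (len 8), cursors c1@2 c2@4 c3@6, authorship 1.2.3...
After op 5 (insert('n')): buffer="psnphnpinlq" (len 11), cursors c1@3 c2@6 c3@9, authorship 1.12.23.3..
After op 6 (delete): buffer="psphpilq" (len 8), cursors c1@2 c2@4 c3@6, authorship 1.2.3...

Answer: psphpilq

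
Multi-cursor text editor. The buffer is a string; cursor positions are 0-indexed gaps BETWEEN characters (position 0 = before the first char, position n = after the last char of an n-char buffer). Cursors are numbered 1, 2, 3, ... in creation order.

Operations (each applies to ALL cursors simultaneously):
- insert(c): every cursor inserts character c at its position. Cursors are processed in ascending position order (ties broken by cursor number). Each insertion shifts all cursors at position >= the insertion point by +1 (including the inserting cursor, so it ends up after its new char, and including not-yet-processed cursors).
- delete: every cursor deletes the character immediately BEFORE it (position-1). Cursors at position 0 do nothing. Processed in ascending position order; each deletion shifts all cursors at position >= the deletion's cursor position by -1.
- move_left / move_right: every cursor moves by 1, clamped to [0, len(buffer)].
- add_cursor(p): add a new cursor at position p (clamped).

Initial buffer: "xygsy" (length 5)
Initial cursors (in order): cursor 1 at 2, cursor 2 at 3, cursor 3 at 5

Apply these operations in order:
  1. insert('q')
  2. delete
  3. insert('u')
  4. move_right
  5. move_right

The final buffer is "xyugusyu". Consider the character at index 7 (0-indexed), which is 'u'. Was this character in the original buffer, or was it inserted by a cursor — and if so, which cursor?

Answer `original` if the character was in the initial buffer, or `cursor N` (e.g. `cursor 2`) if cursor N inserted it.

Answer: cursor 3

Derivation:
After op 1 (insert('q')): buffer="xyqgqsyq" (len 8), cursors c1@3 c2@5 c3@8, authorship ..1.2..3
After op 2 (delete): buffer="xygsy" (len 5), cursors c1@2 c2@3 c3@5, authorship .....
After op 3 (insert('u')): buffer="xyugusyu" (len 8), cursors c1@3 c2@5 c3@8, authorship ..1.2..3
After op 4 (move_right): buffer="xyugusyu" (len 8), cursors c1@4 c2@6 c3@8, authorship ..1.2..3
After op 5 (move_right): buffer="xyugusyu" (len 8), cursors c1@5 c2@7 c3@8, authorship ..1.2..3
Authorship (.=original, N=cursor N): . . 1 . 2 . . 3
Index 7: author = 3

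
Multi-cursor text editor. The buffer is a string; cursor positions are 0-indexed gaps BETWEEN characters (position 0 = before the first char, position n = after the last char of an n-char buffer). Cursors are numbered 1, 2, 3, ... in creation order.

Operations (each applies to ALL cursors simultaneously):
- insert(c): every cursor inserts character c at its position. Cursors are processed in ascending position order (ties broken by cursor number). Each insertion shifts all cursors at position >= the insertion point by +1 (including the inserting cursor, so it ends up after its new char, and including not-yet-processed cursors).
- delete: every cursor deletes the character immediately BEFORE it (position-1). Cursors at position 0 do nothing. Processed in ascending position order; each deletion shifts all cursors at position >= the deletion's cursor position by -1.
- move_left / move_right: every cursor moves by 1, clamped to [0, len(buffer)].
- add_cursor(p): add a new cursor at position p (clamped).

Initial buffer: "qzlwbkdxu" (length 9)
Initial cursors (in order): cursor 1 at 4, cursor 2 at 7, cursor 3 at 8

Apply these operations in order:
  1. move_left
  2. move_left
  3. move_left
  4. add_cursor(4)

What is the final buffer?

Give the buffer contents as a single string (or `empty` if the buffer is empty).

Answer: qzlwbkdxu

Derivation:
After op 1 (move_left): buffer="qzlwbkdxu" (len 9), cursors c1@3 c2@6 c3@7, authorship .........
After op 2 (move_left): buffer="qzlwbkdxu" (len 9), cursors c1@2 c2@5 c3@6, authorship .........
After op 3 (move_left): buffer="qzlwbkdxu" (len 9), cursors c1@1 c2@4 c3@5, authorship .........
After op 4 (add_cursor(4)): buffer="qzlwbkdxu" (len 9), cursors c1@1 c2@4 c4@4 c3@5, authorship .........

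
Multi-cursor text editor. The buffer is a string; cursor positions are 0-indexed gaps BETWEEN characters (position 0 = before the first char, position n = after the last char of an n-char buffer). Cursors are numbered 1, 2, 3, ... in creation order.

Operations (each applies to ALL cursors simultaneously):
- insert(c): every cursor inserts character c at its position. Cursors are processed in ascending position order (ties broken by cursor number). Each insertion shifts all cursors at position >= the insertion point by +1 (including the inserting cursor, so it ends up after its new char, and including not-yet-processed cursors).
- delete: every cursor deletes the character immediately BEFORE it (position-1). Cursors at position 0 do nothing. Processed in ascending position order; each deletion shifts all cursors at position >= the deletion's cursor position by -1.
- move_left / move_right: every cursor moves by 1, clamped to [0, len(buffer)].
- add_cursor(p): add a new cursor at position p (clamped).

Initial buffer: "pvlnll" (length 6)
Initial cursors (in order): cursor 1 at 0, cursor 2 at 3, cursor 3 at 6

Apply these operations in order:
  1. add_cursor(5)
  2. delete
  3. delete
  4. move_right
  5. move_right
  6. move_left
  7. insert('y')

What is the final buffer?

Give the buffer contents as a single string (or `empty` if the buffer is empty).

After op 1 (add_cursor(5)): buffer="pvlnll" (len 6), cursors c1@0 c2@3 c4@5 c3@6, authorship ......
After op 2 (delete): buffer="pvn" (len 3), cursors c1@0 c2@2 c3@3 c4@3, authorship ...
After op 3 (delete): buffer="" (len 0), cursors c1@0 c2@0 c3@0 c4@0, authorship 
After op 4 (move_right): buffer="" (len 0), cursors c1@0 c2@0 c3@0 c4@0, authorship 
After op 5 (move_right): buffer="" (len 0), cursors c1@0 c2@0 c3@0 c4@0, authorship 
After op 6 (move_left): buffer="" (len 0), cursors c1@0 c2@0 c3@0 c4@0, authorship 
After op 7 (insert('y')): buffer="yyyy" (len 4), cursors c1@4 c2@4 c3@4 c4@4, authorship 1234

Answer: yyyy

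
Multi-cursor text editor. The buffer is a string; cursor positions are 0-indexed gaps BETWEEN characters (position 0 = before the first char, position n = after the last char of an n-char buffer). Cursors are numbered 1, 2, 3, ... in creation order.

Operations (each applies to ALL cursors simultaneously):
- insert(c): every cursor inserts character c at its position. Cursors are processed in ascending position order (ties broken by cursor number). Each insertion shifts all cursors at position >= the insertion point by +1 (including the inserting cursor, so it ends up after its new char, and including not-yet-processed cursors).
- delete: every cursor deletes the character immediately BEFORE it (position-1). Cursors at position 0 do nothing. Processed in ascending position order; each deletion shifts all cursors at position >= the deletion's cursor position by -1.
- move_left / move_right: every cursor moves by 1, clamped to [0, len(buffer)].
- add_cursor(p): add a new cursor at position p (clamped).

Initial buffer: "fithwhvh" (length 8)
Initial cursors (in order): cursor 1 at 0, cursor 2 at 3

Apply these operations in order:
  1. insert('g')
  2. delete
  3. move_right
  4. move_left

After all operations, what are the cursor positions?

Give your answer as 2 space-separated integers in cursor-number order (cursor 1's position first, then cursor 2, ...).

Answer: 0 3

Derivation:
After op 1 (insert('g')): buffer="gfitghwhvh" (len 10), cursors c1@1 c2@5, authorship 1...2.....
After op 2 (delete): buffer="fithwhvh" (len 8), cursors c1@0 c2@3, authorship ........
After op 3 (move_right): buffer="fithwhvh" (len 8), cursors c1@1 c2@4, authorship ........
After op 4 (move_left): buffer="fithwhvh" (len 8), cursors c1@0 c2@3, authorship ........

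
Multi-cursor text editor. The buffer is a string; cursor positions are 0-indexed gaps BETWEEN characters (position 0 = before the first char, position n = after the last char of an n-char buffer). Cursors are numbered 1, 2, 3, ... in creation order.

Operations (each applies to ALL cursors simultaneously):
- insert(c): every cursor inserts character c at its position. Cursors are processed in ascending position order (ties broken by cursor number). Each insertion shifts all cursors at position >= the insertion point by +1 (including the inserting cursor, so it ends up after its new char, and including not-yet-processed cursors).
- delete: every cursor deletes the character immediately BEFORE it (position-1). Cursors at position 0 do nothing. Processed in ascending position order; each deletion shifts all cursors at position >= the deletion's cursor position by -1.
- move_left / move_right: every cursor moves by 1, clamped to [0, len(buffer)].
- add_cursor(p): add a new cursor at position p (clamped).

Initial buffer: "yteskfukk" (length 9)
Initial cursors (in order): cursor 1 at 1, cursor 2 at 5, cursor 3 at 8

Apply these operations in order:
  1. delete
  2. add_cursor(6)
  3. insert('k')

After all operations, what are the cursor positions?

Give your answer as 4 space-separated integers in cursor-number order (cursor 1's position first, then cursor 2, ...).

After op 1 (delete): buffer="tesfuk" (len 6), cursors c1@0 c2@3 c3@5, authorship ......
After op 2 (add_cursor(6)): buffer="tesfuk" (len 6), cursors c1@0 c2@3 c3@5 c4@6, authorship ......
After op 3 (insert('k')): buffer="kteskfukkk" (len 10), cursors c1@1 c2@5 c3@8 c4@10, authorship 1...2..3.4

Answer: 1 5 8 10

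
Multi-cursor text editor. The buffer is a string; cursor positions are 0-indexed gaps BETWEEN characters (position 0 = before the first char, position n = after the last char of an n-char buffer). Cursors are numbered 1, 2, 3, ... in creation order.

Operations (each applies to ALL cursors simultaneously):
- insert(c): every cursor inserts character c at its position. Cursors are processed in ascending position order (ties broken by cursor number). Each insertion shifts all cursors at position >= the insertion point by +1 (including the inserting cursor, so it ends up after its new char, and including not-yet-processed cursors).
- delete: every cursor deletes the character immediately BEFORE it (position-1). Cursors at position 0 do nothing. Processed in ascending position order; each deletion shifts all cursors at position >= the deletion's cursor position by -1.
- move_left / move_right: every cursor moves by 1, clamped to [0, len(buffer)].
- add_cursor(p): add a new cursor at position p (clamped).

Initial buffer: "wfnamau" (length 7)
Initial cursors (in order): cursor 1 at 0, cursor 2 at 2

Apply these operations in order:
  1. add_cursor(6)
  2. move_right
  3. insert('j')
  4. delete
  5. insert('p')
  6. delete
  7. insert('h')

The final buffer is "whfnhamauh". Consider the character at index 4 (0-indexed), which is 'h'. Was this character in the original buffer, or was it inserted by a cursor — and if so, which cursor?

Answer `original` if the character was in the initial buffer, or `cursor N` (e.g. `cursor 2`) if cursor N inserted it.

Answer: cursor 2

Derivation:
After op 1 (add_cursor(6)): buffer="wfnamau" (len 7), cursors c1@0 c2@2 c3@6, authorship .......
After op 2 (move_right): buffer="wfnamau" (len 7), cursors c1@1 c2@3 c3@7, authorship .......
After op 3 (insert('j')): buffer="wjfnjamauj" (len 10), cursors c1@2 c2@5 c3@10, authorship .1..2....3
After op 4 (delete): buffer="wfnamau" (len 7), cursors c1@1 c2@3 c3@7, authorship .......
After op 5 (insert('p')): buffer="wpfnpamaup" (len 10), cursors c1@2 c2@5 c3@10, authorship .1..2....3
After op 6 (delete): buffer="wfnamau" (len 7), cursors c1@1 c2@3 c3@7, authorship .......
After op 7 (insert('h')): buffer="whfnhamauh" (len 10), cursors c1@2 c2@5 c3@10, authorship .1..2....3
Authorship (.=original, N=cursor N): . 1 . . 2 . . . . 3
Index 4: author = 2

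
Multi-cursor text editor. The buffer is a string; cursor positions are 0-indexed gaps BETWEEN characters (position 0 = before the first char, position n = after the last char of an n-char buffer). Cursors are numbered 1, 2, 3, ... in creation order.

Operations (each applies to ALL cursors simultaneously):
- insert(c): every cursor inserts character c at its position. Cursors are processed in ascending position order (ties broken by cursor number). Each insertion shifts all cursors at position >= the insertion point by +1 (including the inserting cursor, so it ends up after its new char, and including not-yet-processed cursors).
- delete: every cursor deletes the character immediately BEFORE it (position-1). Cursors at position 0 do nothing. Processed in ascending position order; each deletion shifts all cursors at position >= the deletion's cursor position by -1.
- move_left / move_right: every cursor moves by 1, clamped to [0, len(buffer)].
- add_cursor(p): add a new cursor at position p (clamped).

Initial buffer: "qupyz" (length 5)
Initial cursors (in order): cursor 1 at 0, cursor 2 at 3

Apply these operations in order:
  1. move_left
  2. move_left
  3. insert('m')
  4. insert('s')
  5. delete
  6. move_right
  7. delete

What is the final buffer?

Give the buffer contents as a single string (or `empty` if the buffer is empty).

After op 1 (move_left): buffer="qupyz" (len 5), cursors c1@0 c2@2, authorship .....
After op 2 (move_left): buffer="qupyz" (len 5), cursors c1@0 c2@1, authorship .....
After op 3 (insert('m')): buffer="mqmupyz" (len 7), cursors c1@1 c2@3, authorship 1.2....
After op 4 (insert('s')): buffer="msqmsupyz" (len 9), cursors c1@2 c2@5, authorship 11.22....
After op 5 (delete): buffer="mqmupyz" (len 7), cursors c1@1 c2@3, authorship 1.2....
After op 6 (move_right): buffer="mqmupyz" (len 7), cursors c1@2 c2@4, authorship 1.2....
After op 7 (delete): buffer="mmpyz" (len 5), cursors c1@1 c2@2, authorship 12...

Answer: mmpyz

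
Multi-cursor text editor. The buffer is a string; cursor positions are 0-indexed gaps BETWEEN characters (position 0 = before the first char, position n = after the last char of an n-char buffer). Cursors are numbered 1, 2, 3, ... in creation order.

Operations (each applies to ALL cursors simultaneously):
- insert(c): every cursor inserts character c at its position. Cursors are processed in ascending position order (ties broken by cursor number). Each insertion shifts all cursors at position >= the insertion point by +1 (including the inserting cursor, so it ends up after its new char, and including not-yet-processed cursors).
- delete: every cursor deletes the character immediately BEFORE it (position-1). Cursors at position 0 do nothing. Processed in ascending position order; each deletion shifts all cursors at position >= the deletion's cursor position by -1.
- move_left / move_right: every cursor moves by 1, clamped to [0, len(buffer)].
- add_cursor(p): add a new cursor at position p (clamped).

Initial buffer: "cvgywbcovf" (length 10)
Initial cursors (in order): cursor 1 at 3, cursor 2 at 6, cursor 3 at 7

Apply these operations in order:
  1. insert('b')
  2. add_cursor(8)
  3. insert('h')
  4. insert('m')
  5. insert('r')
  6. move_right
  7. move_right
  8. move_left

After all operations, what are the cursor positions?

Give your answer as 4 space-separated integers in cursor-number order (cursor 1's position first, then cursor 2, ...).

Answer: 8 18 23 18

Derivation:
After op 1 (insert('b')): buffer="cvgbywbbcbovf" (len 13), cursors c1@4 c2@8 c3@10, authorship ...1...2.3...
After op 2 (add_cursor(8)): buffer="cvgbywbbcbovf" (len 13), cursors c1@4 c2@8 c4@8 c3@10, authorship ...1...2.3...
After op 3 (insert('h')): buffer="cvgbhywbbhhcbhovf" (len 17), cursors c1@5 c2@11 c4@11 c3@14, authorship ...11...224.33...
After op 4 (insert('m')): buffer="cvgbhmywbbhhmmcbhmovf" (len 21), cursors c1@6 c2@14 c4@14 c3@18, authorship ...111...22424.333...
After op 5 (insert('r')): buffer="cvgbhmrywbbhhmmrrcbhmrovf" (len 25), cursors c1@7 c2@17 c4@17 c3@22, authorship ...1111...2242424.3333...
After op 6 (move_right): buffer="cvgbhmrywbbhhmmrrcbhmrovf" (len 25), cursors c1@8 c2@18 c4@18 c3@23, authorship ...1111...2242424.3333...
After op 7 (move_right): buffer="cvgbhmrywbbhhmmrrcbhmrovf" (len 25), cursors c1@9 c2@19 c4@19 c3@24, authorship ...1111...2242424.3333...
After op 8 (move_left): buffer="cvgbhmrywbbhhmmrrcbhmrovf" (len 25), cursors c1@8 c2@18 c4@18 c3@23, authorship ...1111...2242424.3333...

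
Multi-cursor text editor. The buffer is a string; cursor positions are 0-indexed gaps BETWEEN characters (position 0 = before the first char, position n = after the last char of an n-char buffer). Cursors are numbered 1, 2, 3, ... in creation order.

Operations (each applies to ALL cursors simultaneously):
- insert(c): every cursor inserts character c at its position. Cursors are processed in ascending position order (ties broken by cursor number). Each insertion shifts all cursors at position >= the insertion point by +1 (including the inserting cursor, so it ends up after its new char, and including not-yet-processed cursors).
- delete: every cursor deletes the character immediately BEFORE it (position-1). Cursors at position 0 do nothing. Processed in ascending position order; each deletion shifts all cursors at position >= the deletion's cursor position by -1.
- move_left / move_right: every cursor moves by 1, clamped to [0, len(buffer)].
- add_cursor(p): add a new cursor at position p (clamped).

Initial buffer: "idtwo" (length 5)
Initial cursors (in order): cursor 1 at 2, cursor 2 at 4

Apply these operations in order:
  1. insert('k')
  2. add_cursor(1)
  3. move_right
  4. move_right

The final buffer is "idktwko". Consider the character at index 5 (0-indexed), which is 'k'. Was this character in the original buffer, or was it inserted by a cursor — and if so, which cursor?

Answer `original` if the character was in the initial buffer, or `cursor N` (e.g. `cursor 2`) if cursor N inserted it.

Answer: cursor 2

Derivation:
After op 1 (insert('k')): buffer="idktwko" (len 7), cursors c1@3 c2@6, authorship ..1..2.
After op 2 (add_cursor(1)): buffer="idktwko" (len 7), cursors c3@1 c1@3 c2@6, authorship ..1..2.
After op 3 (move_right): buffer="idktwko" (len 7), cursors c3@2 c1@4 c2@7, authorship ..1..2.
After op 4 (move_right): buffer="idktwko" (len 7), cursors c3@3 c1@5 c2@7, authorship ..1..2.
Authorship (.=original, N=cursor N): . . 1 . . 2 .
Index 5: author = 2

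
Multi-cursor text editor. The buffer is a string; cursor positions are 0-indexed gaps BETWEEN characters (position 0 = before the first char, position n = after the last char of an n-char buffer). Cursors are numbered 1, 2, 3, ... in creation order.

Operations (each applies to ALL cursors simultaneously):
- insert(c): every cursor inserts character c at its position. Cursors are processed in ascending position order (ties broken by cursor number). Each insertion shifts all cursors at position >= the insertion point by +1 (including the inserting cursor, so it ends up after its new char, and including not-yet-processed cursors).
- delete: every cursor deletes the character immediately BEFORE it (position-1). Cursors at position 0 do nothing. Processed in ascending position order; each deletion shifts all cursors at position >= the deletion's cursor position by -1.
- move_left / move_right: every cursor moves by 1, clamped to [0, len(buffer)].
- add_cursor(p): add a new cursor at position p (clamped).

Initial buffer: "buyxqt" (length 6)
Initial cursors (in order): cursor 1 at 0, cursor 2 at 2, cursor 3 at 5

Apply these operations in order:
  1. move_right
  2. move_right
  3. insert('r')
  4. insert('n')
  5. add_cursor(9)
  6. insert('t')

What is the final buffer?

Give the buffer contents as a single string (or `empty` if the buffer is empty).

After op 1 (move_right): buffer="buyxqt" (len 6), cursors c1@1 c2@3 c3@6, authorship ......
After op 2 (move_right): buffer="buyxqt" (len 6), cursors c1@2 c2@4 c3@6, authorship ......
After op 3 (insert('r')): buffer="buryxrqtr" (len 9), cursors c1@3 c2@6 c3@9, authorship ..1..2..3
After op 4 (insert('n')): buffer="burnyxrnqtrn" (len 12), cursors c1@4 c2@8 c3@12, authorship ..11..22..33
After op 5 (add_cursor(9)): buffer="burnyxrnqtrn" (len 12), cursors c1@4 c2@8 c4@9 c3@12, authorship ..11..22..33
After op 6 (insert('t')): buffer="burntyxrntqttrnt" (len 16), cursors c1@5 c2@10 c4@12 c3@16, authorship ..111..222.4.333

Answer: burntyxrntqttrnt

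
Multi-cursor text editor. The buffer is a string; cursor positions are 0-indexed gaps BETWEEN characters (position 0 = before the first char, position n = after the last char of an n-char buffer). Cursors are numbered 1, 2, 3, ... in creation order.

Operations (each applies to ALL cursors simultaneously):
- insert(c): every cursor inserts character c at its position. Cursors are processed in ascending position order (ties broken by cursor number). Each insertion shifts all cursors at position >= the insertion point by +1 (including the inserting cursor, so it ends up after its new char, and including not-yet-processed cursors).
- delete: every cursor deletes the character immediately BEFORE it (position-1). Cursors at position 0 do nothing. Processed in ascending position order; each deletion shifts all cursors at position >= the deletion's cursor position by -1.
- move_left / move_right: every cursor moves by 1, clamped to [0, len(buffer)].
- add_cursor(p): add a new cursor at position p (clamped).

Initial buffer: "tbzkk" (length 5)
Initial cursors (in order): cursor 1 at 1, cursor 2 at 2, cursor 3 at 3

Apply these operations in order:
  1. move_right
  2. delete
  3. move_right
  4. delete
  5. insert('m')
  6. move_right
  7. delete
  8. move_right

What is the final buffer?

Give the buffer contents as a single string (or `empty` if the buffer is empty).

After op 1 (move_right): buffer="tbzkk" (len 5), cursors c1@2 c2@3 c3@4, authorship .....
After op 2 (delete): buffer="tk" (len 2), cursors c1@1 c2@1 c3@1, authorship ..
After op 3 (move_right): buffer="tk" (len 2), cursors c1@2 c2@2 c3@2, authorship ..
After op 4 (delete): buffer="" (len 0), cursors c1@0 c2@0 c3@0, authorship 
After op 5 (insert('m')): buffer="mmm" (len 3), cursors c1@3 c2@3 c3@3, authorship 123
After op 6 (move_right): buffer="mmm" (len 3), cursors c1@3 c2@3 c3@3, authorship 123
After op 7 (delete): buffer="" (len 0), cursors c1@0 c2@0 c3@0, authorship 
After op 8 (move_right): buffer="" (len 0), cursors c1@0 c2@0 c3@0, authorship 

Answer: empty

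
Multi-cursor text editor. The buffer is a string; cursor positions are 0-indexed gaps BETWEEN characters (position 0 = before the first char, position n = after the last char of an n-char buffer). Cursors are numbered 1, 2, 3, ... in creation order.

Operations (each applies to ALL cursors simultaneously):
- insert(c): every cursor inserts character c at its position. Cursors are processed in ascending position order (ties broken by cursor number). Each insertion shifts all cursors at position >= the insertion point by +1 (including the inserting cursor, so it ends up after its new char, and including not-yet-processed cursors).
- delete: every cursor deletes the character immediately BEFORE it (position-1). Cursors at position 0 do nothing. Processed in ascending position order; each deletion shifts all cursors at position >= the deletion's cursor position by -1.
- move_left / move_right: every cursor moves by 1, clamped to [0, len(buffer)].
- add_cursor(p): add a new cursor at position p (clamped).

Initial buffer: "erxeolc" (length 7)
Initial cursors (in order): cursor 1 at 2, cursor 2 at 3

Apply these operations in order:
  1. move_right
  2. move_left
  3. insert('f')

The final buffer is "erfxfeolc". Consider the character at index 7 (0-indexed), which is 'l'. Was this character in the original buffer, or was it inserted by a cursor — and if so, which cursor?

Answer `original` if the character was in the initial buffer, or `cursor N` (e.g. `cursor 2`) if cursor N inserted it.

After op 1 (move_right): buffer="erxeolc" (len 7), cursors c1@3 c2@4, authorship .......
After op 2 (move_left): buffer="erxeolc" (len 7), cursors c1@2 c2@3, authorship .......
After op 3 (insert('f')): buffer="erfxfeolc" (len 9), cursors c1@3 c2@5, authorship ..1.2....
Authorship (.=original, N=cursor N): . . 1 . 2 . . . .
Index 7: author = original

Answer: original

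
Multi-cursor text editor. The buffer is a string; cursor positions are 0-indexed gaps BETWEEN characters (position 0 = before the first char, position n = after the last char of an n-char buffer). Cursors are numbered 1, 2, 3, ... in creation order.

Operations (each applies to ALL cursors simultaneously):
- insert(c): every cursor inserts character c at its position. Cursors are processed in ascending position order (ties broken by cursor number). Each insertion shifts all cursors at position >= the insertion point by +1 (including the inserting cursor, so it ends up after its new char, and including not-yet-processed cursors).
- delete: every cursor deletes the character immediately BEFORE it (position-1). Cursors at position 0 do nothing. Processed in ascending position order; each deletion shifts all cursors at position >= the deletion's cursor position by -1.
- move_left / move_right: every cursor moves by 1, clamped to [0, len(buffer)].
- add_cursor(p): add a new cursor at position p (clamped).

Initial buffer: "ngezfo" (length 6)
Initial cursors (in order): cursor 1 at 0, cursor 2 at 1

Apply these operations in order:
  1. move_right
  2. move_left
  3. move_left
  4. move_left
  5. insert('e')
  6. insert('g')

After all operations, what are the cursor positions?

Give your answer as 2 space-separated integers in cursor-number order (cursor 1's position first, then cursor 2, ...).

Answer: 4 4

Derivation:
After op 1 (move_right): buffer="ngezfo" (len 6), cursors c1@1 c2@2, authorship ......
After op 2 (move_left): buffer="ngezfo" (len 6), cursors c1@0 c2@1, authorship ......
After op 3 (move_left): buffer="ngezfo" (len 6), cursors c1@0 c2@0, authorship ......
After op 4 (move_left): buffer="ngezfo" (len 6), cursors c1@0 c2@0, authorship ......
After op 5 (insert('e')): buffer="eengezfo" (len 8), cursors c1@2 c2@2, authorship 12......
After op 6 (insert('g')): buffer="eeggngezfo" (len 10), cursors c1@4 c2@4, authorship 1212......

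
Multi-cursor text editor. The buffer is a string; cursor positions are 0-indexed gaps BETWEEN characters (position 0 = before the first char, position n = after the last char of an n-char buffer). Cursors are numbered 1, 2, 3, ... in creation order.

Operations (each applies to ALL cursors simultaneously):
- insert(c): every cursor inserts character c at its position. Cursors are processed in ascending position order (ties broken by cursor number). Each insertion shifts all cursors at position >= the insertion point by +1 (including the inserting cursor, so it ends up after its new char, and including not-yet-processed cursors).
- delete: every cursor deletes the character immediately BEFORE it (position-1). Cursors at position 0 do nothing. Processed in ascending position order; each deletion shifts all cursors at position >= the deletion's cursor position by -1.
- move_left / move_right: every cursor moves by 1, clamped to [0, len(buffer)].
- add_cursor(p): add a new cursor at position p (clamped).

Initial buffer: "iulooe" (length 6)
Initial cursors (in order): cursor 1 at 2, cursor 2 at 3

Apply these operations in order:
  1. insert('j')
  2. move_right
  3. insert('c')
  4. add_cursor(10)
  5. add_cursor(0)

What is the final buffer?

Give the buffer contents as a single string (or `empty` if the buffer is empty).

After op 1 (insert('j')): buffer="iujljooe" (len 8), cursors c1@3 c2@5, authorship ..1.2...
After op 2 (move_right): buffer="iujljooe" (len 8), cursors c1@4 c2@6, authorship ..1.2...
After op 3 (insert('c')): buffer="iujlcjocoe" (len 10), cursors c1@5 c2@8, authorship ..1.12.2..
After op 4 (add_cursor(10)): buffer="iujlcjocoe" (len 10), cursors c1@5 c2@8 c3@10, authorship ..1.12.2..
After op 5 (add_cursor(0)): buffer="iujlcjocoe" (len 10), cursors c4@0 c1@5 c2@8 c3@10, authorship ..1.12.2..

Answer: iujlcjocoe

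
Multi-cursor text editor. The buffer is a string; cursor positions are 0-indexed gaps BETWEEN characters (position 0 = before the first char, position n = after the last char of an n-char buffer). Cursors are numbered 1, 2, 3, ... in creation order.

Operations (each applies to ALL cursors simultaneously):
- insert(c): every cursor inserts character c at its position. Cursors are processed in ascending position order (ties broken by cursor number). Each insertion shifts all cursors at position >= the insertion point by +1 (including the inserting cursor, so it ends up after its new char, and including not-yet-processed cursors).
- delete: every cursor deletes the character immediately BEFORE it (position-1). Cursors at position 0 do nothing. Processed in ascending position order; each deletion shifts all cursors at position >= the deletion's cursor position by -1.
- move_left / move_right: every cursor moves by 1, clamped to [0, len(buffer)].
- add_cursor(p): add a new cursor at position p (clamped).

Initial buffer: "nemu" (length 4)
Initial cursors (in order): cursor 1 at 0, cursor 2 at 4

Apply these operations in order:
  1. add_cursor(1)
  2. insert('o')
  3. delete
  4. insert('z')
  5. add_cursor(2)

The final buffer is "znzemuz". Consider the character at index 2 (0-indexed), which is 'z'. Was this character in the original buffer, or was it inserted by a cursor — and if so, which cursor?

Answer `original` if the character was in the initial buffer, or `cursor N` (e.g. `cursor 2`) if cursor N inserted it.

After op 1 (add_cursor(1)): buffer="nemu" (len 4), cursors c1@0 c3@1 c2@4, authorship ....
After op 2 (insert('o')): buffer="onoemuo" (len 7), cursors c1@1 c3@3 c2@7, authorship 1.3...2
After op 3 (delete): buffer="nemu" (len 4), cursors c1@0 c3@1 c2@4, authorship ....
After op 4 (insert('z')): buffer="znzemuz" (len 7), cursors c1@1 c3@3 c2@7, authorship 1.3...2
After op 5 (add_cursor(2)): buffer="znzemuz" (len 7), cursors c1@1 c4@2 c3@3 c2@7, authorship 1.3...2
Authorship (.=original, N=cursor N): 1 . 3 . . . 2
Index 2: author = 3

Answer: cursor 3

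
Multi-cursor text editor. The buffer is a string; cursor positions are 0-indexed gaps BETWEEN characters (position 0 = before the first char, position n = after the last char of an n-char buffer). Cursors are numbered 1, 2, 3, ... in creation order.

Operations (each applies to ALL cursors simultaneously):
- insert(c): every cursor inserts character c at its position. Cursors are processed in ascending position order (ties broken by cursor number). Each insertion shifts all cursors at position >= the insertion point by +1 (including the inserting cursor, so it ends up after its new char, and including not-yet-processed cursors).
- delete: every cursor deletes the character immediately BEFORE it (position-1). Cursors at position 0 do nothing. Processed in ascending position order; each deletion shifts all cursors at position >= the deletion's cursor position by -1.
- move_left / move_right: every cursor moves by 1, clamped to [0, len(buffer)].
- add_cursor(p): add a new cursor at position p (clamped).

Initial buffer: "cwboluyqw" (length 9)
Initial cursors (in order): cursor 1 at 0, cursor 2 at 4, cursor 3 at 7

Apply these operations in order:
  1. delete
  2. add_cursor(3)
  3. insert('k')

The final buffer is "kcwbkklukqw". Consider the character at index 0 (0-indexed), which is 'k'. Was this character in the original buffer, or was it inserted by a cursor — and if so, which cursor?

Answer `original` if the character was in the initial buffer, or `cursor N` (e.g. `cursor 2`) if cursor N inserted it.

Answer: cursor 1

Derivation:
After op 1 (delete): buffer="cwbluqw" (len 7), cursors c1@0 c2@3 c3@5, authorship .......
After op 2 (add_cursor(3)): buffer="cwbluqw" (len 7), cursors c1@0 c2@3 c4@3 c3@5, authorship .......
After op 3 (insert('k')): buffer="kcwbkklukqw" (len 11), cursors c1@1 c2@6 c4@6 c3@9, authorship 1...24..3..
Authorship (.=original, N=cursor N): 1 . . . 2 4 . . 3 . .
Index 0: author = 1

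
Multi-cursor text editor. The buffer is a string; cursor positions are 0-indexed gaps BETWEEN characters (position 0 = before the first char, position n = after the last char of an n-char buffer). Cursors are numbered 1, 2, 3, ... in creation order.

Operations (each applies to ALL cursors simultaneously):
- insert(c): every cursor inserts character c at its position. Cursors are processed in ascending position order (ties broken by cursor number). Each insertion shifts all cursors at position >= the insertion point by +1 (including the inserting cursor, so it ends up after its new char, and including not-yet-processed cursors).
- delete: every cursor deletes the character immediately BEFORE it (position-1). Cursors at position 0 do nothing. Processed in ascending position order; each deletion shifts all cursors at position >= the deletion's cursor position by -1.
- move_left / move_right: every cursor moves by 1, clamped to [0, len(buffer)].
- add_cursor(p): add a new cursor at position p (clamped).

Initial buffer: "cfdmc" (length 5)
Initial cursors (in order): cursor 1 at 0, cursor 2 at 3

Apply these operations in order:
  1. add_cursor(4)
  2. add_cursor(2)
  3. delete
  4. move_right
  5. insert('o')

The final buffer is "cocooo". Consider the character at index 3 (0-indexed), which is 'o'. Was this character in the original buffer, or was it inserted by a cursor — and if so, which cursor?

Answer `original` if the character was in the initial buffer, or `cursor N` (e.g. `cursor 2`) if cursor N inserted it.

After op 1 (add_cursor(4)): buffer="cfdmc" (len 5), cursors c1@0 c2@3 c3@4, authorship .....
After op 2 (add_cursor(2)): buffer="cfdmc" (len 5), cursors c1@0 c4@2 c2@3 c3@4, authorship .....
After op 3 (delete): buffer="cc" (len 2), cursors c1@0 c2@1 c3@1 c4@1, authorship ..
After op 4 (move_right): buffer="cc" (len 2), cursors c1@1 c2@2 c3@2 c4@2, authorship ..
After op 5 (insert('o')): buffer="cocooo" (len 6), cursors c1@2 c2@6 c3@6 c4@6, authorship .1.234
Authorship (.=original, N=cursor N): . 1 . 2 3 4
Index 3: author = 2

Answer: cursor 2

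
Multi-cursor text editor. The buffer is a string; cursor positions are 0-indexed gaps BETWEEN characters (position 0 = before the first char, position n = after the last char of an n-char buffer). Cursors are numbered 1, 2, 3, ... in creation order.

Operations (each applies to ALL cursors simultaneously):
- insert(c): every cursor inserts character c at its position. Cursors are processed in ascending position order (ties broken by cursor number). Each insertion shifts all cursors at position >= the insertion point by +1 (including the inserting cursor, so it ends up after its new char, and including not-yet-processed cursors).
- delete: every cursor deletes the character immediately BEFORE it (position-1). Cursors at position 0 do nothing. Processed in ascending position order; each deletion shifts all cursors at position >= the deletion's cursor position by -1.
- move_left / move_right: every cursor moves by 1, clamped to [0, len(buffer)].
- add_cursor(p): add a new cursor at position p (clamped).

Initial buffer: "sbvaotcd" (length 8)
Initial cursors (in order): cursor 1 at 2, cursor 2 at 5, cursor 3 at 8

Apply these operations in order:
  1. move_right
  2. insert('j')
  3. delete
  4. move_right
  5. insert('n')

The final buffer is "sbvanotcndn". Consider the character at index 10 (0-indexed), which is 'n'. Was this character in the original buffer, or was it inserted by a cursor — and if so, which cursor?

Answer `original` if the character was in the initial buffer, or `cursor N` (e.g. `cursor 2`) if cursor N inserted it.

Answer: cursor 3

Derivation:
After op 1 (move_right): buffer="sbvaotcd" (len 8), cursors c1@3 c2@6 c3@8, authorship ........
After op 2 (insert('j')): buffer="sbvjaotjcdj" (len 11), cursors c1@4 c2@8 c3@11, authorship ...1...2..3
After op 3 (delete): buffer="sbvaotcd" (len 8), cursors c1@3 c2@6 c3@8, authorship ........
After op 4 (move_right): buffer="sbvaotcd" (len 8), cursors c1@4 c2@7 c3@8, authorship ........
After op 5 (insert('n')): buffer="sbvanotcndn" (len 11), cursors c1@5 c2@9 c3@11, authorship ....1...2.3
Authorship (.=original, N=cursor N): . . . . 1 . . . 2 . 3
Index 10: author = 3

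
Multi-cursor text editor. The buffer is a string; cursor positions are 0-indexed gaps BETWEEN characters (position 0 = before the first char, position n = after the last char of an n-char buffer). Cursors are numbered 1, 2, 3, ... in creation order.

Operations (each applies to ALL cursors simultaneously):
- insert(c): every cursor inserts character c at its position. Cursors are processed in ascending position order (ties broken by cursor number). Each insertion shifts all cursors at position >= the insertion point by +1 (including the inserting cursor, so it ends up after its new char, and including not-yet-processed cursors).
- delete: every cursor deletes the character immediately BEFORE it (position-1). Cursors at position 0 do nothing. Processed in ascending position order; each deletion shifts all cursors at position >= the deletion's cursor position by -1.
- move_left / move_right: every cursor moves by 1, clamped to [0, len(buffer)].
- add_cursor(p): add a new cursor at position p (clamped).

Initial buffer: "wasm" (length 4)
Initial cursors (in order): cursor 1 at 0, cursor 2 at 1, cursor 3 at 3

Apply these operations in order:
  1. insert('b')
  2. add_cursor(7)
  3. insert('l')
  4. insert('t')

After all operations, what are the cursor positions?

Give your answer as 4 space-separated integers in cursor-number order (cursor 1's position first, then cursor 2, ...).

Answer: 3 7 12 15

Derivation:
After op 1 (insert('b')): buffer="bwbasbm" (len 7), cursors c1@1 c2@3 c3@6, authorship 1.2..3.
After op 2 (add_cursor(7)): buffer="bwbasbm" (len 7), cursors c1@1 c2@3 c3@6 c4@7, authorship 1.2..3.
After op 3 (insert('l')): buffer="blwblasblml" (len 11), cursors c1@2 c2@5 c3@9 c4@11, authorship 11.22..33.4
After op 4 (insert('t')): buffer="bltwbltasbltmlt" (len 15), cursors c1@3 c2@7 c3@12 c4@15, authorship 111.222..333.44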